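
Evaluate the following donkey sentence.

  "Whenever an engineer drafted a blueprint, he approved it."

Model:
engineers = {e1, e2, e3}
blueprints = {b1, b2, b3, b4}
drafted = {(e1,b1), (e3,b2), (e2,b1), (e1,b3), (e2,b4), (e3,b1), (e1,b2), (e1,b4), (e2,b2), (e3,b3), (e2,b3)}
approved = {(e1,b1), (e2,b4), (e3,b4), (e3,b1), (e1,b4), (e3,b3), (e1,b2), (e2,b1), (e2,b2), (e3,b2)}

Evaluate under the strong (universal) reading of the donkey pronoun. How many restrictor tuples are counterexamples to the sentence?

"it" takes "a blueprint" as antecedent — a donkey pronoun bound across the clause boundary.
Strong reading: for every (e,b) with drafted(e,b), approved(e,b).
Restrictor pairs: (e1,b1) ✓  (e1,b2) ✓  (e1,b3) ✗  (e1,b4) ✓  (e2,b1) ✓  (e2,b2) ✓  (e2,b3) ✗  (e2,b4) ✓  (e3,b1) ✓  (e3,b2) ✓  (e3,b3) ✓
Counterexamples (restrictor pairs failing the scope): 2.

2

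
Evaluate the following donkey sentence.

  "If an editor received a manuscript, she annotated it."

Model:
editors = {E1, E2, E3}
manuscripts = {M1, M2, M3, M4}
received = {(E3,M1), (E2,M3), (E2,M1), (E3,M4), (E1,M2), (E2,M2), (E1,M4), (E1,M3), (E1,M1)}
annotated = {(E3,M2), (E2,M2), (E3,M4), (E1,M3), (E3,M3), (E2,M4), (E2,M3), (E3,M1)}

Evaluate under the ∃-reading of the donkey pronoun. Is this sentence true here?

"it" takes "a manuscript" as antecedent — a donkey pronoun bound across the clause boundary.
Weak reading: every editor e with some received-manuscript has at least one received-manuscript m such that annotated(e,m).
Per editor: E1:✓  E2:✓  E3:✓
Every editor in the restrictor has a witness.

True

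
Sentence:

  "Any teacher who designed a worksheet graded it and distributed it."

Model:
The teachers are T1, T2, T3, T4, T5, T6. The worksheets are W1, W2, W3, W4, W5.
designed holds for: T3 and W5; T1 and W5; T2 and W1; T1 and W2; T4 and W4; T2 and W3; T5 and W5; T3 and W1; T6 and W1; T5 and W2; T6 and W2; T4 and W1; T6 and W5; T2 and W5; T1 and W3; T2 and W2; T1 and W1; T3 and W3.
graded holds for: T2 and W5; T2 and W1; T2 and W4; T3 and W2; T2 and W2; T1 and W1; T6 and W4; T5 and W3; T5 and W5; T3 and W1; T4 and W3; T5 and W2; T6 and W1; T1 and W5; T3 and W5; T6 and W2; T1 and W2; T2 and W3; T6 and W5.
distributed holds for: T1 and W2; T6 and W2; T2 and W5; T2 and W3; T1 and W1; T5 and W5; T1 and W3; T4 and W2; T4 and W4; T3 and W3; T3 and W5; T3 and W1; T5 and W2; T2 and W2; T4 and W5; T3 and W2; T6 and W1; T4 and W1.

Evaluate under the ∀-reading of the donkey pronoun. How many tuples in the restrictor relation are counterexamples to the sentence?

"it" takes "a worksheet" as antecedent — a donkey pronoun bound across the clause boundary.
Strong reading: for every (t,w) with designed(t,w), graded(t,w) ∧ distributed(t,w).
Restrictor pairs: (T1,W1) ✓  (T1,W2) ✓  (T1,W3) ✗  (T1,W5) ✗  (T2,W1) ✗  (T2,W2) ✓  (T2,W3) ✓  (T2,W5) ✓  (T3,W1) ✓  (T3,W3) ✗  (T3,W5) ✓  (T4,W1) ✗  (T4,W4) ✗  (T5,W2) ✓  (T5,W5) ✓  (T6,W1) ✓  (T6,W2) ✓  (T6,W5) ✗
Counterexamples (restrictor pairs failing the scope): 7.

7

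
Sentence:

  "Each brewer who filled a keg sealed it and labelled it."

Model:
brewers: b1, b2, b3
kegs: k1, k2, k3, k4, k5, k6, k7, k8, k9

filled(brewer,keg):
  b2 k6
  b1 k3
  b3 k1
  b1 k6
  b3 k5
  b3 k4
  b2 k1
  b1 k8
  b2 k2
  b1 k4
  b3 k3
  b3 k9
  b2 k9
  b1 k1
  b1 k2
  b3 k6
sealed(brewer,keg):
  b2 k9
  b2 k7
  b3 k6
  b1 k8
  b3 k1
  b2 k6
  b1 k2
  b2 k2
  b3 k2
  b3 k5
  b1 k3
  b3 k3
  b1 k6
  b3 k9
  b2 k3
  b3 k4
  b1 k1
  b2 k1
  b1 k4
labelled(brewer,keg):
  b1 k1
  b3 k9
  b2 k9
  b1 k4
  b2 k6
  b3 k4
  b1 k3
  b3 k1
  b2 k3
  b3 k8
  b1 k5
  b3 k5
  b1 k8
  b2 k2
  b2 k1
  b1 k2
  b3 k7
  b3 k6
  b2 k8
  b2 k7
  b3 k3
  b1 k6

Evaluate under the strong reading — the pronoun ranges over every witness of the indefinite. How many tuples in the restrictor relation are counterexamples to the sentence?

"it" takes "a keg" as antecedent — a donkey pronoun bound across the clause boundary.
Strong reading: for every (b,k) with filled(b,k), sealed(b,k) ∧ labelled(b,k).
Restrictor pairs: (b1,k1) ✓  (b1,k2) ✓  (b1,k3) ✓  (b1,k4) ✓  (b1,k6) ✓  (b1,k8) ✓  (b2,k1) ✓  (b2,k2) ✓  (b2,k6) ✓  (b2,k9) ✓  (b3,k1) ✓  (b3,k3) ✓  (b3,k4) ✓  (b3,k5) ✓  (b3,k6) ✓  (b3,k9) ✓
Counterexamples (restrictor pairs failing the scope): 0.

0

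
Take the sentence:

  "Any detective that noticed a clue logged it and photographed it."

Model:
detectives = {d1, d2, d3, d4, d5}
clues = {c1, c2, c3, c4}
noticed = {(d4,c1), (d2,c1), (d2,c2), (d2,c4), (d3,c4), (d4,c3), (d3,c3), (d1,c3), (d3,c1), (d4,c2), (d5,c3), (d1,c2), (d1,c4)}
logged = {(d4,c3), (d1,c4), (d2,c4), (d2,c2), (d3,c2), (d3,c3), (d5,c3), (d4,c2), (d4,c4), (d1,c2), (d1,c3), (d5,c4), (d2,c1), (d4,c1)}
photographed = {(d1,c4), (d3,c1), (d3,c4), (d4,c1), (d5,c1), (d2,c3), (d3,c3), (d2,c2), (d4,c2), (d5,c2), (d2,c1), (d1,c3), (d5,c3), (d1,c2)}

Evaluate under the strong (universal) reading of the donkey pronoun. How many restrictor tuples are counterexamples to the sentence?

"it" takes "a clue" as antecedent — a donkey pronoun bound across the clause boundary.
Strong reading: for every (d,c) with noticed(d,c), logged(d,c) ∧ photographed(d,c).
Restrictor pairs: (d1,c2) ✓  (d1,c3) ✓  (d1,c4) ✓  (d2,c1) ✓  (d2,c2) ✓  (d2,c4) ✗  (d3,c1) ✗  (d3,c3) ✓  (d3,c4) ✗  (d4,c1) ✓  (d4,c2) ✓  (d4,c3) ✗  (d5,c3) ✓
Counterexamples (restrictor pairs failing the scope): 4.

4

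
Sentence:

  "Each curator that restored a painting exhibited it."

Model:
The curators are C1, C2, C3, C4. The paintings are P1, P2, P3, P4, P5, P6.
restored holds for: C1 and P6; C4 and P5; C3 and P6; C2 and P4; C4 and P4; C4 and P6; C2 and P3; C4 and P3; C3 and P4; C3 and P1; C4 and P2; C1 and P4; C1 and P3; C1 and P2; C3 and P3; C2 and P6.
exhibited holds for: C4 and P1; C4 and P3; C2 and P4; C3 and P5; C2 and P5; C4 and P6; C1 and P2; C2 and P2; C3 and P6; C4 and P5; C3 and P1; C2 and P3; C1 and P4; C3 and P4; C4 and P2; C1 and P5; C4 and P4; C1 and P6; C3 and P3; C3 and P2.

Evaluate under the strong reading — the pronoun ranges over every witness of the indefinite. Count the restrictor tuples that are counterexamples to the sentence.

2

"it" takes "a painting" as antecedent — a donkey pronoun bound across the clause boundary.
Strong reading: for every (c,p) with restored(c,p), exhibited(c,p).
Restrictor pairs: (C1,P2) ✓  (C1,P3) ✗  (C1,P4) ✓  (C1,P6) ✓  (C2,P3) ✓  (C2,P4) ✓  (C2,P6) ✗  (C3,P1) ✓  (C3,P3) ✓  (C3,P4) ✓  (C3,P6) ✓  (C4,P2) ✓  (C4,P3) ✓  (C4,P4) ✓  (C4,P5) ✓  (C4,P6) ✓
Counterexamples (restrictor pairs failing the scope): 2.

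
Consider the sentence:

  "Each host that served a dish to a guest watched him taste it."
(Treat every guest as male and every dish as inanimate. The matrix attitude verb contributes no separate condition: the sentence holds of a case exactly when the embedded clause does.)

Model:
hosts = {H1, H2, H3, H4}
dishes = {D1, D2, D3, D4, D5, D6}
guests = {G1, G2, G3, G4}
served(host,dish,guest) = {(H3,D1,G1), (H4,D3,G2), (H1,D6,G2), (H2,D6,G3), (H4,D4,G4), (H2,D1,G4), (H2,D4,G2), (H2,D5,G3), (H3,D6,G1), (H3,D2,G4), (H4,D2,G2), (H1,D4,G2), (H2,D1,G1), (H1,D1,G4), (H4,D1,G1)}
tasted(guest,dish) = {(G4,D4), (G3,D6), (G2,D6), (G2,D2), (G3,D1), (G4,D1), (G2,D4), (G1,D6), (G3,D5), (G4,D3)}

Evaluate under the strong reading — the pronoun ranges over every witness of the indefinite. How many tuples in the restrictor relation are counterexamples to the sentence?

"him" takes "a guest" as antecedent and "it" takes "a dish"; both are donkey pronouns co-varying with the restrictor.
Strong reading: for every (h,d,g) with served(h,d,g), tasted(g,d).
Restrictor triples: (H1,D1,G4)→tasted(G4,D1) ✓  (H1,D4,G2)→tasted(G2,D4) ✓  (H1,D6,G2)→tasted(G2,D6) ✓  (H2,D1,G1)→tasted(G1,D1) ✗  (H2,D1,G4)→tasted(G4,D1) ✓  (H2,D4,G2)→tasted(G2,D4) ✓  (H2,D5,G3)→tasted(G3,D5) ✓  (H2,D6,G3)→tasted(G3,D6) ✓  (H3,D1,G1)→tasted(G1,D1) ✗  (H3,D2,G4)→tasted(G4,D2) ✗  (H3,D6,G1)→tasted(G1,D6) ✓  (H4,D1,G1)→tasted(G1,D1) ✗  (H4,D2,G2)→tasted(G2,D2) ✓  (H4,D3,G2)→tasted(G2,D3) ✗  (H4,D4,G4)→tasted(G4,D4) ✓
Counterexamples (restrictor triples failing the scope): 5.

5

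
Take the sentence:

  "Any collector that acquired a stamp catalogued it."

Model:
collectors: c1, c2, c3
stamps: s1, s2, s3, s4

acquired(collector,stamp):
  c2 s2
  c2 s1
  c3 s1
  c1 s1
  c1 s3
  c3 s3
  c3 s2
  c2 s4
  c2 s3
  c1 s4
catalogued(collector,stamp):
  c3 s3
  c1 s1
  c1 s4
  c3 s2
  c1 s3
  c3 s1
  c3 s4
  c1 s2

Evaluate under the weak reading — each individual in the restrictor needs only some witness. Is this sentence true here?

"it" takes "a stamp" as antecedent — a donkey pronoun bound across the clause boundary.
Weak reading: every collector c with some acquired-stamp has at least one acquired-stamp s such that catalogued(c,s).
Per collector: c1:✓  c2:✗  c3:✓
c2 has no witness among its acquired-stamps.

False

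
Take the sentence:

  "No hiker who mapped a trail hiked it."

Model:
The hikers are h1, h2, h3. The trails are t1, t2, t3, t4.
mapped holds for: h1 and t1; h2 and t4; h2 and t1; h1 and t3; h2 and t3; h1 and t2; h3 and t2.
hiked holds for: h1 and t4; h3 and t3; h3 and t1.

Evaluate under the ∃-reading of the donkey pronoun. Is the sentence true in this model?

"it" takes "a trail" as antecedent — a donkey pronoun bound across the clause boundary.
Truth condition: for no (h,t) with mapped(h,t) does hiked(h,t) hold.
Restrictor pairs — does the scope hold? (h1,t1):fails  (h1,t2):fails  (h1,t3):fails  (h2,t1):fails  (h2,t3):fails  (h2,t4):fails  (h3,t2):fails
Scope holds for no restrictor pair, so the sentence is true.

True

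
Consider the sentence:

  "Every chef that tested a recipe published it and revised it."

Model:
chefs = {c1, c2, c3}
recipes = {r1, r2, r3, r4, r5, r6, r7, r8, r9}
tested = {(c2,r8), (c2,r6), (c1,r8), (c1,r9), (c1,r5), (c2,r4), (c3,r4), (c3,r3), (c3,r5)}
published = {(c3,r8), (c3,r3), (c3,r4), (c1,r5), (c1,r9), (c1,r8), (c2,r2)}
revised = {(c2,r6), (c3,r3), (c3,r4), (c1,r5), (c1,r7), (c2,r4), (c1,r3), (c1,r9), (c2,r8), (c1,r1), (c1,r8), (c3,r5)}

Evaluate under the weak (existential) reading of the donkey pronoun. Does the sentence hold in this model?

"it" takes "a recipe" as antecedent — a donkey pronoun bound across the clause boundary.
Weak reading: every chef c with some tested-recipe has at least one tested-recipe r such that published(c,r) ∧ revised(c,r).
Per chef: c1:✓  c2:✗  c3:✓
c2 has no witness among its tested-recipes.

False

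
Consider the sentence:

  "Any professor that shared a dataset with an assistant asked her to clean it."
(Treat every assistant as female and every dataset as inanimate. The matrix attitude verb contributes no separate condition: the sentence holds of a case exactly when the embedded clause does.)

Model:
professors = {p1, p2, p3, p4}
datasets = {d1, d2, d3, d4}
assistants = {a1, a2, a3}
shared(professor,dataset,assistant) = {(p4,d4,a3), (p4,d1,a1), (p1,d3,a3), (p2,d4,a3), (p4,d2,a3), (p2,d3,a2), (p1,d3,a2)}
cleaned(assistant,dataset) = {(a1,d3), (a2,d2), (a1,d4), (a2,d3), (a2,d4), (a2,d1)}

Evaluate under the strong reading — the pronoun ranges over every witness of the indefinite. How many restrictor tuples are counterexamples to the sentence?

5

"her" takes "an assistant" as antecedent and "it" takes "a dataset"; both are donkey pronouns co-varying with the restrictor.
Strong reading: for every (p,d,a) with shared(p,d,a), cleaned(a,d).
Restrictor triples: (p1,d3,a2)→cleaned(a2,d3) ✓  (p1,d3,a3)→cleaned(a3,d3) ✗  (p2,d3,a2)→cleaned(a2,d3) ✓  (p2,d4,a3)→cleaned(a3,d4) ✗  (p4,d1,a1)→cleaned(a1,d1) ✗  (p4,d2,a3)→cleaned(a3,d2) ✗  (p4,d4,a3)→cleaned(a3,d4) ✗
Counterexamples (restrictor triples failing the scope): 5.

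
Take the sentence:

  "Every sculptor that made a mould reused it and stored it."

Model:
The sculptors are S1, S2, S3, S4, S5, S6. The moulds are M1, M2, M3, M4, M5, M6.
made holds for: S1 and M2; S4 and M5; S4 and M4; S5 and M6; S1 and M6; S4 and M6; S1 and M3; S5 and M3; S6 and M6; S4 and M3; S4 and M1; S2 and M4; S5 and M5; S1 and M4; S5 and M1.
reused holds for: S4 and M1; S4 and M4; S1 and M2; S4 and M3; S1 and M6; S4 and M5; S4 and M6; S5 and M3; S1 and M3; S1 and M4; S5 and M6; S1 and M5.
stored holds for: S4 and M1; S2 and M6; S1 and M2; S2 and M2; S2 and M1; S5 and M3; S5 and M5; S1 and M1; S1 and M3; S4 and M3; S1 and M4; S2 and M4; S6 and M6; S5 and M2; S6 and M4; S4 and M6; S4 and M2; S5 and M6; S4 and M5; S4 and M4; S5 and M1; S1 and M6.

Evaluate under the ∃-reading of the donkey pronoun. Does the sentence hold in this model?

False

"it" takes "a mould" as antecedent — a donkey pronoun bound across the clause boundary.
Weak reading: every sculptor s with some made-mould has at least one made-mould m such that reused(s,m) ∧ stored(s,m).
Per sculptor: S1:✓  S2:✗  S4:✓  S5:✓  S6:✗
S2 has no witness among its made-moulds.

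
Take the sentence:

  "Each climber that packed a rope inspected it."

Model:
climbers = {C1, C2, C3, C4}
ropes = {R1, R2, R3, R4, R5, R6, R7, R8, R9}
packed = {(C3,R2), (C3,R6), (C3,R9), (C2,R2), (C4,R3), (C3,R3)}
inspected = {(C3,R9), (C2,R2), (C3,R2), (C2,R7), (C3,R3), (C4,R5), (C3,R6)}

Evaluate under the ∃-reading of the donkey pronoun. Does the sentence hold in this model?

False

"it" takes "a rope" as antecedent — a donkey pronoun bound across the clause boundary.
Weak reading: every climber c with some packed-rope has at least one packed-rope r such that inspected(c,r).
Per climber: C2:✓  C3:✓  C4:✗
C4 has no witness among its packed-ropes.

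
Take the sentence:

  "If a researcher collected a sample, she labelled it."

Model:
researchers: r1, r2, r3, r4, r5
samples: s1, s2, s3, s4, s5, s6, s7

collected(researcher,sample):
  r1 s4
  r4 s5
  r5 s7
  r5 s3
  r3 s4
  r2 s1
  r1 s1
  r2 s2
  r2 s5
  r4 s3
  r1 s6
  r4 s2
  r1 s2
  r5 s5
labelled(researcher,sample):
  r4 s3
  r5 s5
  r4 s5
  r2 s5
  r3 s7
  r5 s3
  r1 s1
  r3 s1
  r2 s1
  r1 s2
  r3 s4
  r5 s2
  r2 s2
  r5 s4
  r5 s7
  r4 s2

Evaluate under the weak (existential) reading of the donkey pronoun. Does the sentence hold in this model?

"it" takes "a sample" as antecedent — a donkey pronoun bound across the clause boundary.
Weak reading: every researcher r with some collected-sample has at least one collected-sample s such that labelled(r,s).
Per researcher: r1:✓  r2:✓  r3:✓  r4:✓  r5:✓
Every researcher in the restrictor has a witness.

True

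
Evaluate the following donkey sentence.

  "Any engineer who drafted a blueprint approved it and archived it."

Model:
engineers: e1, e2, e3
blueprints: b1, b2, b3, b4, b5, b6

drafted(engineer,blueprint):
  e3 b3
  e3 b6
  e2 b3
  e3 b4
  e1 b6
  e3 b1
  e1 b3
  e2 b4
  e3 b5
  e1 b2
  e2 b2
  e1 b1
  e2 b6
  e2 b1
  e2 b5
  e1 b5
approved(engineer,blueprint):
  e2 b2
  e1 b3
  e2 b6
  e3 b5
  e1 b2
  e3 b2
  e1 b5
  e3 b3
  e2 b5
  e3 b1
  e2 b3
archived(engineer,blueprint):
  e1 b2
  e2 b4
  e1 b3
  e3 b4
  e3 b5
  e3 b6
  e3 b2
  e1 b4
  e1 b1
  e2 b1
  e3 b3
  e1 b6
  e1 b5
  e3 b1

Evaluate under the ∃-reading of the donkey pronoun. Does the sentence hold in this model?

False

"it" takes "a blueprint" as antecedent — a donkey pronoun bound across the clause boundary.
Weak reading: every engineer e with some drafted-blueprint has at least one drafted-blueprint b such that approved(e,b) ∧ archived(e,b).
Per engineer: e1:✓  e2:✗  e3:✓
e2 has no witness among its drafted-blueprints.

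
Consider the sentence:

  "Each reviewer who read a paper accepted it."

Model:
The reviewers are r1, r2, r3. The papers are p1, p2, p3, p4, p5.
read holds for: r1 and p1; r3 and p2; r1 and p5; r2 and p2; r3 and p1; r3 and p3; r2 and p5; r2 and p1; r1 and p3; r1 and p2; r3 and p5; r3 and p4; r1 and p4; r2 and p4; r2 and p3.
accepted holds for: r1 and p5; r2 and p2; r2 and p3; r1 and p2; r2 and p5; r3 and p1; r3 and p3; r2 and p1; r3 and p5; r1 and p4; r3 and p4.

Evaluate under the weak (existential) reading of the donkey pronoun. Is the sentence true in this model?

True

"it" takes "a paper" as antecedent — a donkey pronoun bound across the clause boundary.
Weak reading: every reviewer r with some read-paper has at least one read-paper p such that accepted(r,p).
Per reviewer: r1:✓  r2:✓  r3:✓
Every reviewer in the restrictor has a witness.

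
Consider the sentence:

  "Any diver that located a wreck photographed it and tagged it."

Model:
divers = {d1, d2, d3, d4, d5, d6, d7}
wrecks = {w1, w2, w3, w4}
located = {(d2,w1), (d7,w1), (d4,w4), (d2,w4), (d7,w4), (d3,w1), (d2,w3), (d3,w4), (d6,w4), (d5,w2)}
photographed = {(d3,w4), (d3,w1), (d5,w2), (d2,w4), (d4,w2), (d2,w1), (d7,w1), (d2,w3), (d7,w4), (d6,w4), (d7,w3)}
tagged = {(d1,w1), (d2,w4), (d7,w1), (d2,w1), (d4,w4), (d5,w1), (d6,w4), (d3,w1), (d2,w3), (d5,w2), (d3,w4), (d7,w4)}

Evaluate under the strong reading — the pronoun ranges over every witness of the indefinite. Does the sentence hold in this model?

"it" takes "a wreck" as antecedent — a donkey pronoun bound across the clause boundary.
Strong reading: for every (d,w) with located(d,w), photographed(d,w) ∧ tagged(d,w).
Restrictor pairs: (d2,w1) ✓  (d2,w3) ✓  (d2,w4) ✓  (d3,w1) ✓  (d3,w4) ✓  (d4,w4) ✗  (d5,w2) ✓  (d6,w4) ✓  (d7,w1) ✓  (d7,w4) ✓
Counterexample: (d4,w4) is in located but fails the scope.

False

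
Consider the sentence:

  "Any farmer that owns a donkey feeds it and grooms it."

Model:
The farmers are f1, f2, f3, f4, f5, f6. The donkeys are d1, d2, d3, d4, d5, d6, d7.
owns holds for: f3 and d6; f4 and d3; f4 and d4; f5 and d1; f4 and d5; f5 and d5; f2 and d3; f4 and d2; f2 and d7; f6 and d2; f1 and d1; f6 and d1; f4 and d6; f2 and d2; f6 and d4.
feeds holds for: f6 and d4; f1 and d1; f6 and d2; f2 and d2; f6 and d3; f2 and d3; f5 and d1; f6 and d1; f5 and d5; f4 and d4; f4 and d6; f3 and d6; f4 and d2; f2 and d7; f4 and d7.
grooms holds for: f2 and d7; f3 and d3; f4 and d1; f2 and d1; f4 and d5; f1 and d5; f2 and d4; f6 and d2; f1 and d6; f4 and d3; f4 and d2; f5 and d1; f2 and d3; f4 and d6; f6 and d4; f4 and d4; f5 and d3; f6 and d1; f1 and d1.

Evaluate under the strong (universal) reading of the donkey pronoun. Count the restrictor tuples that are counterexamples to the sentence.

"it" takes "a donkey" as antecedent — a donkey pronoun bound across the clause boundary.
Strong reading: for every (f,d) with owns(f,d), feeds(f,d) ∧ grooms(f,d).
Restrictor pairs: (f1,d1) ✓  (f2,d2) ✗  (f2,d3) ✓  (f2,d7) ✓  (f3,d6) ✗  (f4,d2) ✓  (f4,d3) ✗  (f4,d4) ✓  (f4,d5) ✗  (f4,d6) ✓  (f5,d1) ✓  (f5,d5) ✗  (f6,d1) ✓  (f6,d2) ✓  (f6,d4) ✓
Counterexamples (restrictor pairs failing the scope): 5.

5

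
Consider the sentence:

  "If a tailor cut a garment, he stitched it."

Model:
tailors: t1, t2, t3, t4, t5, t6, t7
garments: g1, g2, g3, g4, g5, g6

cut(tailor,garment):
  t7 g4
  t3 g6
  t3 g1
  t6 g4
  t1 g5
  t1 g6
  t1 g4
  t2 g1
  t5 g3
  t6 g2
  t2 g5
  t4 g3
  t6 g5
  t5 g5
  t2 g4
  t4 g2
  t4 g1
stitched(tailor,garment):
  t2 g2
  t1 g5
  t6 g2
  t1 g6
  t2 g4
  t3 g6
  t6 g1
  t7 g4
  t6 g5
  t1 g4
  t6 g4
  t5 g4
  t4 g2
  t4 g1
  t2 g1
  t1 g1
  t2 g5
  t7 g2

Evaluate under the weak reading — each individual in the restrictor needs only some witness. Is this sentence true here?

"it" takes "a garment" as antecedent — a donkey pronoun bound across the clause boundary.
Weak reading: every tailor t with some cut-garment has at least one cut-garment g such that stitched(t,g).
Per tailor: t1:✓  t2:✓  t3:✓  t4:✓  t5:✗  t6:✓  t7:✓
t5 has no witness among its cut-garments.

False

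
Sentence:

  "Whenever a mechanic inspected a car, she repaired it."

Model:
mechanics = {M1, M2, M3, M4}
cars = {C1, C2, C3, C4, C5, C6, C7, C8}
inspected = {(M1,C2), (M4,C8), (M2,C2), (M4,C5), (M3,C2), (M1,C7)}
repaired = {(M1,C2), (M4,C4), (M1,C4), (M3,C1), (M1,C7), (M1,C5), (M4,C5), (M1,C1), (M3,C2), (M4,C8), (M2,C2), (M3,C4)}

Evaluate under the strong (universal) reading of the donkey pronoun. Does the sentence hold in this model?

"it" takes "a car" as antecedent — a donkey pronoun bound across the clause boundary.
Strong reading: for every (m,c) with inspected(m,c), repaired(m,c).
Restrictor pairs: (M1,C2) ✓  (M1,C7) ✓  (M2,C2) ✓  (M3,C2) ✓  (M4,C5) ✓  (M4,C8) ✓
Every restrictor pair satisfies the scope.

True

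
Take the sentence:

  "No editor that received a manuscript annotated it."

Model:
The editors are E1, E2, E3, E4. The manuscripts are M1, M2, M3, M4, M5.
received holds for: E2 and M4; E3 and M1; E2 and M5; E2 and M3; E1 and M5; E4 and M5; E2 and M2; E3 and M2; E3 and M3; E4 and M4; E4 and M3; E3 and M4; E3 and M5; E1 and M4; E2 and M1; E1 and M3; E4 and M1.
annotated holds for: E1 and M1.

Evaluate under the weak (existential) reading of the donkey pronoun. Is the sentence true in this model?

"it" takes "a manuscript" as antecedent — a donkey pronoun bound across the clause boundary.
Truth condition: for no (e,m) with received(e,m) does annotated(e,m) hold.
Restrictor pairs — does the scope hold? (E1,M3):fails  (E1,M4):fails  (E1,M5):fails  (E2,M1):fails  (E2,M2):fails  (E2,M3):fails  (E2,M4):fails  (E2,M5):fails  (E3,M1):fails  (E3,M2):fails  (E3,M3):fails  (E3,M4):fails  (E3,M5):fails  (E4,M1):fails  (E4,M3):fails  (E4,M4):fails  (E4,M5):fails
Scope holds for no restrictor pair, so the sentence is true.

True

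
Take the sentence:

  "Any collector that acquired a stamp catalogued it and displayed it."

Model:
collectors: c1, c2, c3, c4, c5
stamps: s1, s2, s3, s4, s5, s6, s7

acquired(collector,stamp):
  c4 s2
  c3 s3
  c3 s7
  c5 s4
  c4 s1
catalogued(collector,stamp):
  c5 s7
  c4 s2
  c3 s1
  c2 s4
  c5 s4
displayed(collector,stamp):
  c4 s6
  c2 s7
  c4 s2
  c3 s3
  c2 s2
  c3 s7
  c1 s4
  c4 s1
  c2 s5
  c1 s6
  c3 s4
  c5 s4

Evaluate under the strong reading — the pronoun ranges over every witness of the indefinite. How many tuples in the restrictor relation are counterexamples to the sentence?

3

"it" takes "a stamp" as antecedent — a donkey pronoun bound across the clause boundary.
Strong reading: for every (c,s) with acquired(c,s), catalogued(c,s) ∧ displayed(c,s).
Restrictor pairs: (c3,s3) ✗  (c3,s7) ✗  (c4,s1) ✗  (c4,s2) ✓  (c5,s4) ✓
Counterexamples (restrictor pairs failing the scope): 3.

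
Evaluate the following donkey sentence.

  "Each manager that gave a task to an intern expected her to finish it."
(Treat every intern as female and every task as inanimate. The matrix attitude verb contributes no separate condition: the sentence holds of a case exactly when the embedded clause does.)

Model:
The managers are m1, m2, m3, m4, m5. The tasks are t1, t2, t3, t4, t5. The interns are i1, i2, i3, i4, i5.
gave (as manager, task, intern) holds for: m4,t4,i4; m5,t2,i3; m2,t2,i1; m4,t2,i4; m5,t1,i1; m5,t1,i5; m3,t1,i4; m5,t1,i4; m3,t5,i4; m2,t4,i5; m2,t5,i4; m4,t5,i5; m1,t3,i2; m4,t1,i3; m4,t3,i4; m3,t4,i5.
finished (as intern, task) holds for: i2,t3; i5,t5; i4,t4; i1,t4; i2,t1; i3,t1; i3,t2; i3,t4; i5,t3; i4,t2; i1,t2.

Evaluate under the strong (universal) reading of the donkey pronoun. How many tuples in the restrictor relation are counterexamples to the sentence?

9

"her" takes "an intern" as antecedent and "it" takes "a task"; both are donkey pronouns co-varying with the restrictor.
Strong reading: for every (m,t,i) with gave(m,t,i), finished(i,t).
Restrictor triples: (m1,t3,i2)→finished(i2,t3) ✓  (m2,t2,i1)→finished(i1,t2) ✓  (m2,t4,i5)→finished(i5,t4) ✗  (m2,t5,i4)→finished(i4,t5) ✗  (m3,t1,i4)→finished(i4,t1) ✗  (m3,t4,i5)→finished(i5,t4) ✗  (m3,t5,i4)→finished(i4,t5) ✗  (m4,t1,i3)→finished(i3,t1) ✓  (m4,t2,i4)→finished(i4,t2) ✓  (m4,t3,i4)→finished(i4,t3) ✗  (m4,t4,i4)→finished(i4,t4) ✓  (m4,t5,i5)→finished(i5,t5) ✓  (m5,t1,i1)→finished(i1,t1) ✗  (m5,t1,i4)→finished(i4,t1) ✗  (m5,t1,i5)→finished(i5,t1) ✗  (m5,t2,i3)→finished(i3,t2) ✓
Counterexamples (restrictor triples failing the scope): 9.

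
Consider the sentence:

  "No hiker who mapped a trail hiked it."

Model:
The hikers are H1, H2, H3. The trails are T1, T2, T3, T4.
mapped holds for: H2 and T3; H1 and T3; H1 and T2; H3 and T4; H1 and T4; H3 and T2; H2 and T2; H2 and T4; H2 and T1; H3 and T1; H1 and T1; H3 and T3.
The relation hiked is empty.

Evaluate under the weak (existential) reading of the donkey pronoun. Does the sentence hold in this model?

True

"it" takes "a trail" as antecedent — a donkey pronoun bound across the clause boundary.
Truth condition: for no (h,t) with mapped(h,t) does hiked(h,t) hold.
Restrictor pairs — does the scope hold? (H1,T1):fails  (H1,T2):fails  (H1,T3):fails  (H1,T4):fails  (H2,T1):fails  (H2,T2):fails  (H2,T3):fails  (H2,T4):fails  (H3,T1):fails  (H3,T2):fails  (H3,T3):fails  (H3,T4):fails
Scope holds for no restrictor pair, so the sentence is true.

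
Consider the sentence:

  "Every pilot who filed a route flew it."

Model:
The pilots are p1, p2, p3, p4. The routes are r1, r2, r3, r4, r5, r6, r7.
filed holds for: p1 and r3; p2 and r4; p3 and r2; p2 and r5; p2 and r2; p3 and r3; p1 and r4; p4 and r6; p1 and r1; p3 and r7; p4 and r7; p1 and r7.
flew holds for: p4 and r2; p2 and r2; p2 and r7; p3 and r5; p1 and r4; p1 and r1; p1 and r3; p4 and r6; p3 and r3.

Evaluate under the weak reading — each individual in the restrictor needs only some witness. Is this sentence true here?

True

"it" takes "a route" as antecedent — a donkey pronoun bound across the clause boundary.
Weak reading: every pilot p with some filed-route has at least one filed-route r such that flew(p,r).
Per pilot: p1:✓  p2:✓  p3:✓  p4:✓
Every pilot in the restrictor has a witness.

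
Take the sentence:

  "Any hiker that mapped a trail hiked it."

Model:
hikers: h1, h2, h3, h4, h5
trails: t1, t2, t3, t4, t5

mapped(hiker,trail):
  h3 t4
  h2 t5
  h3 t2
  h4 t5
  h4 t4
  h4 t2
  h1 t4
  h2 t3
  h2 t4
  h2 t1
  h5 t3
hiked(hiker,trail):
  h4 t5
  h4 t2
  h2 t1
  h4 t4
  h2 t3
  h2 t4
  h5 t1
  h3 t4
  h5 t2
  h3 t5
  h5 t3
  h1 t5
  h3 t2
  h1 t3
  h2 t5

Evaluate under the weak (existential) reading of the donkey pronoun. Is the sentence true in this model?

False

"it" takes "a trail" as antecedent — a donkey pronoun bound across the clause boundary.
Weak reading: every hiker h with some mapped-trail has at least one mapped-trail t such that hiked(h,t).
Per hiker: h1:✗  h2:✓  h3:✓  h4:✓  h5:✓
h1 has no witness among its mapped-trails.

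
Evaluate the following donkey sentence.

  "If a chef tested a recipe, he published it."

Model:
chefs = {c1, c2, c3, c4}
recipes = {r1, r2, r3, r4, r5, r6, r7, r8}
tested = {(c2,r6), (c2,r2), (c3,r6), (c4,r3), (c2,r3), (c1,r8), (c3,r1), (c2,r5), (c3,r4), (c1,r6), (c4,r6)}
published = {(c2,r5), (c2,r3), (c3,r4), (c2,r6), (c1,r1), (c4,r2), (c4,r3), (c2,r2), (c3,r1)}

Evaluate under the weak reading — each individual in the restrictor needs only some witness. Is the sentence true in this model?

"it" takes "a recipe" as antecedent — a donkey pronoun bound across the clause boundary.
Weak reading: every chef c with some tested-recipe has at least one tested-recipe r such that published(c,r).
Per chef: c1:✗  c2:✓  c3:✓  c4:✓
c1 has no witness among its tested-recipes.

False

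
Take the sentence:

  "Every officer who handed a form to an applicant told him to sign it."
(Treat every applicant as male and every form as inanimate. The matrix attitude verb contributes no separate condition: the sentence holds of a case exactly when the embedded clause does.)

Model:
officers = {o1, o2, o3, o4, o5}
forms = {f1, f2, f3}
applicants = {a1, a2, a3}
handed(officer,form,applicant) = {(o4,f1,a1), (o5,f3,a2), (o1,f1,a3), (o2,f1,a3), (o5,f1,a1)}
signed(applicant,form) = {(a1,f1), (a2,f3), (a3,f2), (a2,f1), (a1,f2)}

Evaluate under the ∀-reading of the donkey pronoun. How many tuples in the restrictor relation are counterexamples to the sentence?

"him" takes "an applicant" as antecedent and "it" takes "a form"; both are donkey pronouns co-varying with the restrictor.
Strong reading: for every (o,f,a) with handed(o,f,a), signed(a,f).
Restrictor triples: (o1,f1,a3)→signed(a3,f1) ✗  (o2,f1,a3)→signed(a3,f1) ✗  (o4,f1,a1)→signed(a1,f1) ✓  (o5,f1,a1)→signed(a1,f1) ✓  (o5,f3,a2)→signed(a2,f3) ✓
Counterexamples (restrictor triples failing the scope): 2.

2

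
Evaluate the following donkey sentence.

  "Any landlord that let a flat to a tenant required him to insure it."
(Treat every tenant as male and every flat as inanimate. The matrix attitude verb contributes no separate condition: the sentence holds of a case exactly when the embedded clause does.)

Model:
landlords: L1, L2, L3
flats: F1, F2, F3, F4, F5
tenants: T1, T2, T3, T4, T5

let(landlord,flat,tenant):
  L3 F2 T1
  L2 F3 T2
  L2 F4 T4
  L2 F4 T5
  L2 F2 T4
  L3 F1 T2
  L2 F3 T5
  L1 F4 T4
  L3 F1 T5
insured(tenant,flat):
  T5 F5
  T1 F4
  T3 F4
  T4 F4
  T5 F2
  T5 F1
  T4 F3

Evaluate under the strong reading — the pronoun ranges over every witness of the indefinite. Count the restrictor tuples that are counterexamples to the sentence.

6

"him" takes "a tenant" as antecedent and "it" takes "a flat"; both are donkey pronouns co-varying with the restrictor.
Strong reading: for every (l,f,t) with let(l,f,t), insured(t,f).
Restrictor triples: (L1,F4,T4)→insured(T4,F4) ✓  (L2,F2,T4)→insured(T4,F2) ✗  (L2,F3,T2)→insured(T2,F3) ✗  (L2,F3,T5)→insured(T5,F3) ✗  (L2,F4,T4)→insured(T4,F4) ✓  (L2,F4,T5)→insured(T5,F4) ✗  (L3,F1,T2)→insured(T2,F1) ✗  (L3,F1,T5)→insured(T5,F1) ✓  (L3,F2,T1)→insured(T1,F2) ✗
Counterexamples (restrictor triples failing the scope): 6.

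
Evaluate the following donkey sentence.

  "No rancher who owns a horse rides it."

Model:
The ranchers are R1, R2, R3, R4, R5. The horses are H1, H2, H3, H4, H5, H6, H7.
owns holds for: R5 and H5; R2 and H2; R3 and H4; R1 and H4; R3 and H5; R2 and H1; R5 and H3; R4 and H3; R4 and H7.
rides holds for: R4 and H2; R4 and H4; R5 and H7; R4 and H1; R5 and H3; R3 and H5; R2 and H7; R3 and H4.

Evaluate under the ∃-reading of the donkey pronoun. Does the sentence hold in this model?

False

"it" takes "a horse" as antecedent — a donkey pronoun bound across the clause boundary.
Truth condition: for no (r,h) with owns(r,h) does rides(r,h) hold.
Restrictor pairs — does the scope hold? (R1,H4):fails  (R2,H1):fails  (R2,H2):fails  (R3,H4):holds  (R3,H5):holds  (R4,H3):fails  (R4,H7):fails  (R5,H3):holds  (R5,H5):fails
Scope holds for 3 pair(s), so the sentence is false.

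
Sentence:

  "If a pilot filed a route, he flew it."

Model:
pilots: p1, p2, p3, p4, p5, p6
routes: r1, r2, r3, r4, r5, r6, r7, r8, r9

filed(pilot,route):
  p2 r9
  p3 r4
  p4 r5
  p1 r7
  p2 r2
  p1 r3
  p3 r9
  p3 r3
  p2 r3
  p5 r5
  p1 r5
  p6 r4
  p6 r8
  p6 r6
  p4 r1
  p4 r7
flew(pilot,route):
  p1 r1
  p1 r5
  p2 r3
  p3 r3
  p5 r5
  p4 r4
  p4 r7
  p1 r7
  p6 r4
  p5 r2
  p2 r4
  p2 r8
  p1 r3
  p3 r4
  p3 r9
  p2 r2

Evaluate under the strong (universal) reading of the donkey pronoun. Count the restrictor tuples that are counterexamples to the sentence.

5

"it" takes "a route" as antecedent — a donkey pronoun bound across the clause boundary.
Strong reading: for every (p,r) with filed(p,r), flew(p,r).
Restrictor pairs: (p1,r3) ✓  (p1,r5) ✓  (p1,r7) ✓  (p2,r2) ✓  (p2,r3) ✓  (p2,r9) ✗  (p3,r3) ✓  (p3,r4) ✓  (p3,r9) ✓  (p4,r1) ✗  (p4,r5) ✗  (p4,r7) ✓  (p5,r5) ✓  (p6,r4) ✓  (p6,r6) ✗  (p6,r8) ✗
Counterexamples (restrictor pairs failing the scope): 5.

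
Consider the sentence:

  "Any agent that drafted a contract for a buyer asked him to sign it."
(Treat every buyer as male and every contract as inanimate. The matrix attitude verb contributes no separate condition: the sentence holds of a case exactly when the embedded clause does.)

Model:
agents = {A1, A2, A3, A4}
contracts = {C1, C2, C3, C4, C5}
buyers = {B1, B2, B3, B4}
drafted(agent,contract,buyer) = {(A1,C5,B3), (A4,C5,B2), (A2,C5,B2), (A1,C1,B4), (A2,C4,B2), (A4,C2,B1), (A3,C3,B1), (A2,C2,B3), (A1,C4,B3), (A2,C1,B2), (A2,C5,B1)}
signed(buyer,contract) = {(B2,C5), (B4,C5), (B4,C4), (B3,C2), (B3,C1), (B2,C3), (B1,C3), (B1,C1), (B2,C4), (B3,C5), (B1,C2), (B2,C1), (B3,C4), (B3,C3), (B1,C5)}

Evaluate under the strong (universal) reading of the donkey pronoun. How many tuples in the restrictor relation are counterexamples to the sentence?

"him" takes "a buyer" as antecedent and "it" takes "a contract"; both are donkey pronouns co-varying with the restrictor.
Strong reading: for every (a,c,b) with drafted(a,c,b), signed(b,c).
Restrictor triples: (A1,C1,B4)→signed(B4,C1) ✗  (A1,C4,B3)→signed(B3,C4) ✓  (A1,C5,B3)→signed(B3,C5) ✓  (A2,C1,B2)→signed(B2,C1) ✓  (A2,C2,B3)→signed(B3,C2) ✓  (A2,C4,B2)→signed(B2,C4) ✓  (A2,C5,B1)→signed(B1,C5) ✓  (A2,C5,B2)→signed(B2,C5) ✓  (A3,C3,B1)→signed(B1,C3) ✓  (A4,C2,B1)→signed(B1,C2) ✓  (A4,C5,B2)→signed(B2,C5) ✓
Counterexamples (restrictor triples failing the scope): 1.

1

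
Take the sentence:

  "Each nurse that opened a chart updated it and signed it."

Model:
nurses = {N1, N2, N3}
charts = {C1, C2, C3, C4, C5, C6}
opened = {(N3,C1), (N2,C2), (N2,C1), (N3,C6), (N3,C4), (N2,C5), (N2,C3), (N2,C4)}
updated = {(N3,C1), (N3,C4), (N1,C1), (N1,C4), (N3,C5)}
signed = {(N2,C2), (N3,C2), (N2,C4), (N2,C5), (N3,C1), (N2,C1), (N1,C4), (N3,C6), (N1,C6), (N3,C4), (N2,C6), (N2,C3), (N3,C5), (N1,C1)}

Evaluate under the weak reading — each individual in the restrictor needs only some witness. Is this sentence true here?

"it" takes "a chart" as antecedent — a donkey pronoun bound across the clause boundary.
Weak reading: every nurse n with some opened-chart has at least one opened-chart c such that updated(n,c) ∧ signed(n,c).
Per nurse: N2:✗  N3:✓
N2 has no witness among its opened-charts.

False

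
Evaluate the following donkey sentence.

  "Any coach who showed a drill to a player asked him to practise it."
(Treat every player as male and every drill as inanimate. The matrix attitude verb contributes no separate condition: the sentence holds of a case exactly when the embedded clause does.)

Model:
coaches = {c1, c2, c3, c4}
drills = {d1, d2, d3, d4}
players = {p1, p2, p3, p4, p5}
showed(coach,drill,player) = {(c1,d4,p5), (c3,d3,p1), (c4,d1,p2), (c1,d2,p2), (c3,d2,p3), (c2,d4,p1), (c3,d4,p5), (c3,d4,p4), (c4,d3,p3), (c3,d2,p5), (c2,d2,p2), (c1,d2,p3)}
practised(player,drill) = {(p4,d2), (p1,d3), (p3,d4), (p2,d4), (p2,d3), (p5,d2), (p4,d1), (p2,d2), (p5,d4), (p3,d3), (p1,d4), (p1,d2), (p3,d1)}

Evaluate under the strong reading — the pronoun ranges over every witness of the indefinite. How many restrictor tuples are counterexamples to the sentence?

"him" takes "a player" as antecedent and "it" takes "a drill"; both are donkey pronouns co-varying with the restrictor.
Strong reading: for every (c,d,p) with showed(c,d,p), practised(p,d).
Restrictor triples: (c1,d2,p2)→practised(p2,d2) ✓  (c1,d2,p3)→practised(p3,d2) ✗  (c1,d4,p5)→practised(p5,d4) ✓  (c2,d2,p2)→practised(p2,d2) ✓  (c2,d4,p1)→practised(p1,d4) ✓  (c3,d2,p3)→practised(p3,d2) ✗  (c3,d2,p5)→practised(p5,d2) ✓  (c3,d3,p1)→practised(p1,d3) ✓  (c3,d4,p4)→practised(p4,d4) ✗  (c3,d4,p5)→practised(p5,d4) ✓  (c4,d1,p2)→practised(p2,d1) ✗  (c4,d3,p3)→practised(p3,d3) ✓
Counterexamples (restrictor triples failing the scope): 4.

4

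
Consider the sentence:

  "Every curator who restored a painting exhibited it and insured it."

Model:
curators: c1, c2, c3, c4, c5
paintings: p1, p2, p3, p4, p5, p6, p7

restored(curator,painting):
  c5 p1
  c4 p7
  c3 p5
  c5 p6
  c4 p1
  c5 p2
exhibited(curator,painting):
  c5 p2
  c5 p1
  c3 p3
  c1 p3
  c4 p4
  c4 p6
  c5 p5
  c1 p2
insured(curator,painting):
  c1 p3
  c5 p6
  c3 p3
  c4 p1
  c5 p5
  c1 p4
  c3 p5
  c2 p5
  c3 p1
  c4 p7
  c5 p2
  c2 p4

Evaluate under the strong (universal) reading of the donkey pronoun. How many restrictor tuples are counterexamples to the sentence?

5

"it" takes "a painting" as antecedent — a donkey pronoun bound across the clause boundary.
Strong reading: for every (c,p) with restored(c,p), exhibited(c,p) ∧ insured(c,p).
Restrictor pairs: (c3,p5) ✗  (c4,p1) ✗  (c4,p7) ✗  (c5,p1) ✗  (c5,p2) ✓  (c5,p6) ✗
Counterexamples (restrictor pairs failing the scope): 5.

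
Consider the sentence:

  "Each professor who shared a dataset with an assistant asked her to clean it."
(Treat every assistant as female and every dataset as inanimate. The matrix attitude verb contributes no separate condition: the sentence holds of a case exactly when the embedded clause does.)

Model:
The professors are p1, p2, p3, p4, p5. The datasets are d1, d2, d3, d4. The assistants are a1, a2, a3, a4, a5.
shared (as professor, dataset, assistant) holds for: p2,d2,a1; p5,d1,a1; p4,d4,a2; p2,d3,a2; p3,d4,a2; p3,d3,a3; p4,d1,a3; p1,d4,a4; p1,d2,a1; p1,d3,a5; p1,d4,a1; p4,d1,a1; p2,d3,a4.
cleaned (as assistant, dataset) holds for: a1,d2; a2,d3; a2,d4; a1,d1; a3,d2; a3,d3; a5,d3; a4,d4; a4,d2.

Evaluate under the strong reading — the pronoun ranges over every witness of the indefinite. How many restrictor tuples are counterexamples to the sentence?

3

"her" takes "an assistant" as antecedent and "it" takes "a dataset"; both are donkey pronouns co-varying with the restrictor.
Strong reading: for every (p,d,a) with shared(p,d,a), cleaned(a,d).
Restrictor triples: (p1,d2,a1)→cleaned(a1,d2) ✓  (p1,d3,a5)→cleaned(a5,d3) ✓  (p1,d4,a1)→cleaned(a1,d4) ✗  (p1,d4,a4)→cleaned(a4,d4) ✓  (p2,d2,a1)→cleaned(a1,d2) ✓  (p2,d3,a2)→cleaned(a2,d3) ✓  (p2,d3,a4)→cleaned(a4,d3) ✗  (p3,d3,a3)→cleaned(a3,d3) ✓  (p3,d4,a2)→cleaned(a2,d4) ✓  (p4,d1,a1)→cleaned(a1,d1) ✓  (p4,d1,a3)→cleaned(a3,d1) ✗  (p4,d4,a2)→cleaned(a2,d4) ✓  (p5,d1,a1)→cleaned(a1,d1) ✓
Counterexamples (restrictor triples failing the scope): 3.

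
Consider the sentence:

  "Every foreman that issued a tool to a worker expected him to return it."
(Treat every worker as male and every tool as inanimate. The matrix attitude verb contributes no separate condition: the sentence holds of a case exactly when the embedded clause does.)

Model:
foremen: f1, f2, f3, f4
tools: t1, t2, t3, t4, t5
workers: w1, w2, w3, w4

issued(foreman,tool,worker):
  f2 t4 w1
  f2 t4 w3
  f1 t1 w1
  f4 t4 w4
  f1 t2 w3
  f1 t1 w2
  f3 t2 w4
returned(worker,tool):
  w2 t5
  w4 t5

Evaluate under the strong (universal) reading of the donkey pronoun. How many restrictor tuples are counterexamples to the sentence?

"him" takes "a worker" as antecedent and "it" takes "a tool"; both are donkey pronouns co-varying with the restrictor.
Strong reading: for every (f,t,w) with issued(f,t,w), returned(w,t).
Restrictor triples: (f1,t1,w1)→returned(w1,t1) ✗  (f1,t1,w2)→returned(w2,t1) ✗  (f1,t2,w3)→returned(w3,t2) ✗  (f2,t4,w1)→returned(w1,t4) ✗  (f2,t4,w3)→returned(w3,t4) ✗  (f3,t2,w4)→returned(w4,t2) ✗  (f4,t4,w4)→returned(w4,t4) ✗
Counterexamples (restrictor triples failing the scope): 7.

7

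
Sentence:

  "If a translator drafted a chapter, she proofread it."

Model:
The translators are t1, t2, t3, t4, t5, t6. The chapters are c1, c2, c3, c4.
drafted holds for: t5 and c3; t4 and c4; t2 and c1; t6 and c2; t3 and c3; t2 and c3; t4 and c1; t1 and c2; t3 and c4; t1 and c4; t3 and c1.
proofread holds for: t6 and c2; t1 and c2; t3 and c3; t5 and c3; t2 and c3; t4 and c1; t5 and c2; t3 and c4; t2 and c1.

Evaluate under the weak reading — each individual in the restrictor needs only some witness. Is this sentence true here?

"it" takes "a chapter" as antecedent — a donkey pronoun bound across the clause boundary.
Weak reading: every translator t with some drafted-chapter has at least one drafted-chapter c such that proofread(t,c).
Per translator: t1:✓  t2:✓  t3:✓  t4:✓  t5:✓  t6:✓
Every translator in the restrictor has a witness.

True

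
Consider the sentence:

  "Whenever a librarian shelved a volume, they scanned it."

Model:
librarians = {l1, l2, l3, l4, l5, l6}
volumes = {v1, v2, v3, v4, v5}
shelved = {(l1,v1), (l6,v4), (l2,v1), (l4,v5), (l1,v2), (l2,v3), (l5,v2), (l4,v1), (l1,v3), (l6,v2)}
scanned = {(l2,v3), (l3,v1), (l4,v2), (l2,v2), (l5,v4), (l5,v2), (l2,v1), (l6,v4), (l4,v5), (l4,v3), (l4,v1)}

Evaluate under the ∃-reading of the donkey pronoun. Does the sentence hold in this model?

False

"it" takes "a volume" as antecedent — a donkey pronoun bound across the clause boundary.
Weak reading: every librarian l with some shelved-volume has at least one shelved-volume v such that scanned(l,v).
Per librarian: l1:✗  l2:✓  l4:✓  l5:✓  l6:✓
l1 has no witness among its shelved-volumes.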